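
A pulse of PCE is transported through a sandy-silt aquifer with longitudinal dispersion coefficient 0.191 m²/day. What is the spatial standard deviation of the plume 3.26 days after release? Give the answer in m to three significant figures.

Dispersive spreading gives a Gaussian with σ² = 2Dt; advection only shifts the center.
σ = √(2 × 0.191 × 3.26) = 1.12 m.

1.12 m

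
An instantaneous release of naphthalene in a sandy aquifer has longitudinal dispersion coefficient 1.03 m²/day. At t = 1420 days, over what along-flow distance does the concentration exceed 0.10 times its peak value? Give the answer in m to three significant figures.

232 m

The plume is Gaussian with σ = √(2Dt) = √(2 × 1.03 × 1420) = 54.09 m.
C/C_peak = exp(−Δx²/(2σ²)) = 0.10 ⇒ Δx = σ·√(−2 ln 0.10) = 54.09 × 2.146 = 116.1 m.
Width = 2Δx = 232 m.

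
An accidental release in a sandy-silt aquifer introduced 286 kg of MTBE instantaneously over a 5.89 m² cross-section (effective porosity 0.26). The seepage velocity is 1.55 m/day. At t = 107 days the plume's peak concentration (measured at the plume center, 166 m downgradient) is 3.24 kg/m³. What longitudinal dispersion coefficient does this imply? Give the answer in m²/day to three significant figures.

2.47 m²/day

At the plume center C_max = M/(n_e·A·√(4πDt)), so D = M²/(4πt·(n_e·A·C_max)²).
n_e·A·C_max = 0.26 × 5.89 × 3.24 = 4.962 kg/m.
D = 286²/(4π × 107 × 4.962²) = 2.47 m²/day.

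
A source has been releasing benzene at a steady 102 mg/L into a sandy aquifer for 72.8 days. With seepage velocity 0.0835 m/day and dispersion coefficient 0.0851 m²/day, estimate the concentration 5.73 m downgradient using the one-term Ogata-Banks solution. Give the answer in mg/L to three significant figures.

55.0 mg/L

For a continuous step input, C/C₀ ≈ ½·erfc((x−vt)/(2√(Dt))).
vt = 0.0835 × 72.8 = 6.0788 m and 2√(Dt) = 2√(0.0851 × 72.8) = 4.978 m.
Argument (x−vt)/(2√(Dt)) = (5.73 − 6.0788)/4.978 = -0.07007; ½·erfc(-0.07007) = 0.5395.
C = 102 × 0.5395 = 55.0 mg/L.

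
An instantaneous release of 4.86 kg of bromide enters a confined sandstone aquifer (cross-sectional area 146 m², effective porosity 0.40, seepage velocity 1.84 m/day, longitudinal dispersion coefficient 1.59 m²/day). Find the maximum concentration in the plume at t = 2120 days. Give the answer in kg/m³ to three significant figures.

0.000404 kg/m³

The peak of an instantaneous 1D plume sits at x = vt; there the Gaussian factor is 1 and C_max = M/(n_e·A·√(4πDt)), where n_e·A is the pore area the mass is dissolved in.
√(4πDt) = √(4π × 1.59 × 2120) = 205.8 m, so C_max = 4.86/(0.40 × 146 × 205.8) = 0.000404 kg/m³.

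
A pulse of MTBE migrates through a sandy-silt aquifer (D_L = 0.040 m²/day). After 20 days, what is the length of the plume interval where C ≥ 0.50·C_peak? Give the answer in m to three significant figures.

2.98 m

The plume is Gaussian with σ = √(2Dt) = √(2 × 0.040 × 20) = 1.265 m.
C/C_peak = exp(−Δx²/(2σ²)) = 0.50 ⇒ Δx = σ·√(−2 ln 0.50) = 1.265 × 1.177 = 1.489 m.
Width = 2Δx = 2.98 m.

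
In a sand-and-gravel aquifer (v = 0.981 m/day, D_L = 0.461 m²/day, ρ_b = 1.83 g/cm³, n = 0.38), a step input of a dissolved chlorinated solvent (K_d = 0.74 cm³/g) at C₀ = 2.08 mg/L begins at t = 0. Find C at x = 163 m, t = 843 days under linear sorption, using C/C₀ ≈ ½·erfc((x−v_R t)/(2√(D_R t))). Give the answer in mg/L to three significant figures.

Retardation factor R = 1 + ρ_b·K_d/n = 1 + 1.83 × 0.74/0.38 = 4.564.
Sorption retards both mechanisms: v_R = v/R = 0.2149 m/day, D_R = D/R = 0.1010 m²/day.
v_R·t = 0.2149 × 843 = 181.1607 m; 2√(D_R t) = 18.45 m; argument = (163 − 181.1607)/18.45 = -0.9843.
C = C₀ × ½·erfc(-0.9843) = 2.08 × 0.9180 = 1.91 mg/L.

1.91 mg/L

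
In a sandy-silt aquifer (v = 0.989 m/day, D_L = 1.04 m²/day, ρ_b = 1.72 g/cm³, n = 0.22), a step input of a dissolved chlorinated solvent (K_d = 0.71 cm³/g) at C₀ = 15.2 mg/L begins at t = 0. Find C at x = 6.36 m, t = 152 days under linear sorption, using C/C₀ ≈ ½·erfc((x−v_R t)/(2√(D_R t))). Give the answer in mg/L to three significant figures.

Retardation factor R = 1 + ρ_b·K_d/n = 1 + 1.72 × 0.71/0.22 = 6.551.
Sorption retards both mechanisms: v_R = v/R = 0.1510 m/day, D_R = D/R = 0.1588 m²/day.
v_R·t = 0.1510 × 152 = 22.952 m; 2√(D_R t) = 9.826 m; argument = (6.36 − 22.952)/9.826 = -1.689.
C = C₀ × ½·erfc(-1.689) = 15.2 × 0.9915 = 15.1 mg/L.

15.1 mg/L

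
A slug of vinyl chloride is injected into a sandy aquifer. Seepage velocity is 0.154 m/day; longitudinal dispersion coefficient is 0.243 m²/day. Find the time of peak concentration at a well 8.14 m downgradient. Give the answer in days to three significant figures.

For the 1D instantaneous-source solution, setting ∂C/∂t = 0 at fixed x gives v²t² + 2Dt − x² = 0, so t = (√(D² + v²x²) − D)/v².
√(D² + v²x²) = √(0.243² + 0.154² × 8.14²) = 1.277; v² = 0.023716.
t = (1.277 − 0.243)/0.023716 = 43.6 days (vs. the pure-advection estimate x/v = 52.9 d).

43.6 days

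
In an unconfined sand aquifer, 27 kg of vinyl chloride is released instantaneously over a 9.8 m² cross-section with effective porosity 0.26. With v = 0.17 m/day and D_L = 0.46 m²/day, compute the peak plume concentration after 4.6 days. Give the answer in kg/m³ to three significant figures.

2.05 kg/m³

The peak of an instantaneous 1D plume sits at x = vt; there the Gaussian factor is 1 and C_max = M/(n_e·A·√(4πDt)), where n_e·A is the pore area the mass is dissolved in.
√(4πDt) = √(4π × 0.46 × 4.6) = 5.157 m, so C_max = 27/(0.26 × 9.8 × 5.157) = 2.05 kg/m³.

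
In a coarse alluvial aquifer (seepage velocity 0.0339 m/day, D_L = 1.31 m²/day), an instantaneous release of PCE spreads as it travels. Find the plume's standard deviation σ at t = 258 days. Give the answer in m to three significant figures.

Dispersive spreading gives a Gaussian with σ² = 2Dt; advection only shifts the center.
σ = √(2 × 1.31 × 258) = 26.0 m.

26.0 m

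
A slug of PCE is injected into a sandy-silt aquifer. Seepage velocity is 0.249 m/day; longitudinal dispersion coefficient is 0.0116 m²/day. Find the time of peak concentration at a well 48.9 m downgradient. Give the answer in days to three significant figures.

196 days

For the 1D instantaneous-source solution, setting ∂C/∂t = 0 at fixed x gives v²t² + 2Dt − x² = 0, so t = (√(D² + v²x²) − D)/v².
√(D² + v²x²) = √(0.0116² + 0.249² × 48.9²) = 12.18; v² = 0.062001.
t = (12.18 − 0.0116)/0.062001 = 196 days (vs. the pure-advection estimate x/v = 196 d).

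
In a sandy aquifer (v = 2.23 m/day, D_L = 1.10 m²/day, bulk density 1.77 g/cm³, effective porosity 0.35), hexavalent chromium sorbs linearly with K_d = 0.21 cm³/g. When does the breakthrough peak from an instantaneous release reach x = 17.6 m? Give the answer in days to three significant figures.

Retardation factor R = 1 + ρ_b·K_d/n = 1 + 1.77 × 0.21/0.35 = 2.062.
Sorption retards both mechanisms: v_R = v/R = 1.081 m/day, D_R = D/R = 0.5335 m²/day.
Peak time from v_R²t² + 2D_R t − x² = 0: t = (√(D_R² + v_R²x²) − D_R)/v_R².
√(D_R² + v_R²x²) = √(0.5335² + 1.081² × 17.6²) = 19.03; v_R² = 1.169.
t = (19.03 − 0.5335)/1.169 = 15.8 days.

15.8 days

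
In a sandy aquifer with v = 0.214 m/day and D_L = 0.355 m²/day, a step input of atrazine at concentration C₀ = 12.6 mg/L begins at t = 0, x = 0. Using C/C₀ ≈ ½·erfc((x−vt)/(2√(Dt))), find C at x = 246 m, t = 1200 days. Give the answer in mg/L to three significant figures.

8.12 mg/L

For a continuous step input, C/C₀ ≈ ½·erfc((x−vt)/(2√(Dt))).
vt = 0.214 × 1200 = 256.8 m and 2√(Dt) = 2√(0.355 × 1200) = 41.28 m.
Argument (x−vt)/(2√(Dt)) = (246 − 256.8)/41.28 = -0.2616; ½·erfc(-0.2616) = 0.6443.
C = 12.6 × 0.6443 = 8.12 mg/L.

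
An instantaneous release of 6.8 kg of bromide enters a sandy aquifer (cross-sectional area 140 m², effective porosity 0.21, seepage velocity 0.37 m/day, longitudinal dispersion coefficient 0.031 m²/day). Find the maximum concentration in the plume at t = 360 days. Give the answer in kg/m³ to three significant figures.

0.0195 kg/m³

The peak of an instantaneous 1D plume sits at x = vt; there the Gaussian factor is 1 and C_max = M/(n_e·A·√(4πDt)), where n_e·A is the pore area the mass is dissolved in.
√(4πDt) = √(4π × 0.031 × 360) = 11.84 m, so C_max = 6.8/(0.21 × 140 × 11.84) = 0.0195 kg/m³.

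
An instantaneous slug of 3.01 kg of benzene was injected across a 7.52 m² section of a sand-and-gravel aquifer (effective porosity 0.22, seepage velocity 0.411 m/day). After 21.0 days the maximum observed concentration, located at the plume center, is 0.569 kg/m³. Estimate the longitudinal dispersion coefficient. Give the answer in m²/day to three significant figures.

At the plume center C_max = M/(n_e·A·√(4πDt)), so D = M²/(4πt·(n_e·A·C_max)²).
n_e·A·C_max = 0.22 × 7.52 × 0.569 = 0.9414 kg/m.
D = 3.01²/(4π × 21.0 × 0.9414²) = 0.0387 m²/day.

0.0387 m²/day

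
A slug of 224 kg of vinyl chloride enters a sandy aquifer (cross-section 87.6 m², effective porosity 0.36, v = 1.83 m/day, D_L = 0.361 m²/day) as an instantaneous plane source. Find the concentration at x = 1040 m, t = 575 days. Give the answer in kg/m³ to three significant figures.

0.116 kg/m³

For an instantaneous plane source, C(x,t) = M/(n_e·A·√(4πDt)) · exp(−(x−vt)²/(4Dt)), with n_e·A the pore (flow) area.
Plume center vt = 1.83 × 575 = 1052.25 m, so the well at 1040 m is 12.25 m upgradient of the peak.
√(4πDt) = 51.07 m, giving peak height M/(n_e·A·√(4πDt)) = 224/(0.36 × 87.6 × 51.07) = 0.1391 kg/m³.
(x−vt)²/(4Dt) = (-12.25)²/(4 × 0.361 × 575) = 0.1807; exp(−0.1807) = 0.8347.
C = 0.1391 × 0.8347 = 0.116 kg/m³.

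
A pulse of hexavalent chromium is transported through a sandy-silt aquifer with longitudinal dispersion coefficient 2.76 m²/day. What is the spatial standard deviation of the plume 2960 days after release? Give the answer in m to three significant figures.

128 m

Dispersive spreading gives a Gaussian with σ² = 2Dt; advection only shifts the center.
σ = √(2 × 2.76 × 2960) = 128 m.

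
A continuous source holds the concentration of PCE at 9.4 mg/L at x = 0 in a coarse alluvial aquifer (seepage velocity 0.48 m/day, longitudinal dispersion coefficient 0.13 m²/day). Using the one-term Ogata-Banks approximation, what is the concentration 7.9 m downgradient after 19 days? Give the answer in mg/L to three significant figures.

For a continuous step input, C/C₀ ≈ ½·erfc((x−vt)/(2√(Dt))).
vt = 0.48 × 19 = 9.12 m and 2√(Dt) = 2√(0.13 × 19) = 3.143 m.
Argument (x−vt)/(2√(Dt)) = (7.9 − 9.12)/3.143 = -0.3882; ½·erfc(-0.3882) = 0.7085.
C = 9.4 × 0.7085 = 6.66 mg/L.

6.66 mg/L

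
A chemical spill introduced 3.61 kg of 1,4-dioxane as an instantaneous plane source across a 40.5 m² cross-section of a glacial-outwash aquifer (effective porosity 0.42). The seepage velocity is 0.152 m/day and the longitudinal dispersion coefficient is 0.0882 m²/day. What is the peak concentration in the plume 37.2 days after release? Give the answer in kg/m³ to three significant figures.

The peak of an instantaneous 1D plume sits at x = vt; there the Gaussian factor is 1 and C_max = M/(n_e·A·√(4πDt)), where n_e·A is the pore area the mass is dissolved in.
√(4πDt) = √(4π × 0.0882 × 37.2) = 6.421 m, so C_max = 3.61/(0.42 × 40.5 × 6.421) = 0.0331 kg/m³.

0.0331 kg/m³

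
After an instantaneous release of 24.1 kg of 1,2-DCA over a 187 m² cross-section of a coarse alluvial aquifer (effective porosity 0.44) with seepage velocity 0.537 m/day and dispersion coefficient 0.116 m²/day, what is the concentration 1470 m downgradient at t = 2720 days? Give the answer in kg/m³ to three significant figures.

0.00434 kg/m³

For an instantaneous plane source, C(x,t) = M/(n_e·A·√(4πDt)) · exp(−(x−vt)²/(4Dt)), with n_e·A the pore (flow) area.
Plume center vt = 0.537 × 2720 = 1460.64 m, so the well at 1470 m is 9.36 m downgradient of the peak.
√(4πDt) = 62.97 m, giving peak height M/(n_e·A·√(4πDt)) = 24.1/(0.44 × 187 × 62.97) = 0.004651 kg/m³.
(x−vt)²/(4Dt) = (9.36)²/(4 × 0.116 × 2720) = 0.06942; exp(−0.06942) = 0.9329.
C = 0.004651 × 0.9329 = 0.00434 kg/m³.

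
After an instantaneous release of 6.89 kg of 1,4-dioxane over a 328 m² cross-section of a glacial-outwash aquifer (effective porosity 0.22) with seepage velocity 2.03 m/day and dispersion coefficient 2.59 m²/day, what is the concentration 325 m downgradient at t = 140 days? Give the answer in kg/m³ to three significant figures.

0.000449 kg/m³

For an instantaneous plane source, C(x,t) = M/(n_e·A·√(4πDt)) · exp(−(x−vt)²/(4Dt)), with n_e·A the pore (flow) area.
Plume center vt = 2.03 × 140 = 284.2 m, so the well at 325 m is 40.8 m downgradient of the peak.
√(4πDt) = 67.50 m, giving peak height M/(n_e·A·√(4πDt)) = 6.89/(0.22 × 328 × 67.50) = 0.001415 kg/m³.
(x−vt)²/(4Dt) = (40.8)²/(4 × 2.59 × 140) = 1.148; exp(−1.148) = 0.3173.
C = 0.001415 × 0.3173 = 0.000449 kg/m³.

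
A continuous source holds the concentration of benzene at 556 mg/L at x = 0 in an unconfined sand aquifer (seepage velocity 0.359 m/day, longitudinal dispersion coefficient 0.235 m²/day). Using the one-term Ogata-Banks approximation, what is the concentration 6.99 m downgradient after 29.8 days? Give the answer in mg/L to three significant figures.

467 mg/L

For a continuous step input, C/C₀ ≈ ½·erfc((x−vt)/(2√(Dt))).
vt = 0.359 × 29.8 = 10.6982 m and 2√(Dt) = 2√(0.235 × 29.8) = 5.293 m.
Argument (x−vt)/(2√(Dt)) = (6.99 − 10.6982)/5.293 = -0.7006; ½·erfc(-0.7006) = 0.8391.
C = 556 × 0.8391 = 467 mg/L.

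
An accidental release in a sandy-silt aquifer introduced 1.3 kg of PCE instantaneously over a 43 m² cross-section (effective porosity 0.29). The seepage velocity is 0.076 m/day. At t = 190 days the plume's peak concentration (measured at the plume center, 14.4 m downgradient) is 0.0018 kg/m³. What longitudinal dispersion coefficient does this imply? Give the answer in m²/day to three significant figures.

At the plume center C_max = M/(n_e·A·√(4πDt)), so D = M²/(4πt·(n_e·A·C_max)²).
n_e·A·C_max = 0.29 × 43 × 0.0018 = 0.02245 kg/m.
D = 1.3²/(4π × 190 × 0.02245²) = 1.40 m²/day.

1.40 m²/day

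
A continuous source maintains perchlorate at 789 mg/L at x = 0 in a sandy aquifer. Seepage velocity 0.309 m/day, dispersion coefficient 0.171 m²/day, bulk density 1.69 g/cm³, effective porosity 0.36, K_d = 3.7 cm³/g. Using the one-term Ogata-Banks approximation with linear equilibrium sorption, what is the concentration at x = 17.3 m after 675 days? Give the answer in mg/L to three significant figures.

Retardation factor R = 1 + ρ_b·K_d/n = 1 + 1.69 × 3.7/0.36 = 18.37.
Sorption retards both mechanisms: v_R = v/R = 0.01682 m/day, D_R = D/R = 0.009309 m²/day.
v_R·t = 0.01682 × 675 = 11.3535 m; 2√(D_R t) = 5.013 m; argument = (17.3 − 11.3535)/5.013 = 1.186.
C = C₀ × ½·erfc(1.186) = 789 × 0.04675 = 36.9 mg/L.

36.9 mg/L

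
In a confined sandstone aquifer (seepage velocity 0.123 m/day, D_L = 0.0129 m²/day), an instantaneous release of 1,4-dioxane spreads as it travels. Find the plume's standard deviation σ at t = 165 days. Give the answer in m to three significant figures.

Dispersive spreading gives a Gaussian with σ² = 2Dt; advection only shifts the center.
σ = √(2 × 0.0129 × 165) = 2.06 m.

2.06 m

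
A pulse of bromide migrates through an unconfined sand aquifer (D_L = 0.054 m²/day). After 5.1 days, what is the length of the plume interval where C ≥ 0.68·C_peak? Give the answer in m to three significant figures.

The plume is Gaussian with σ = √(2Dt) = √(2 × 0.054 × 5.1) = 0.7422 m.
C/C_peak = exp(−Δx²/(2σ²)) = 0.68 ⇒ Δx = σ·√(−2 ln 0.68) = 0.7422 × 0.8783 = 0.6519 m.
Width = 2Δx = 1.30 m.

1.30 m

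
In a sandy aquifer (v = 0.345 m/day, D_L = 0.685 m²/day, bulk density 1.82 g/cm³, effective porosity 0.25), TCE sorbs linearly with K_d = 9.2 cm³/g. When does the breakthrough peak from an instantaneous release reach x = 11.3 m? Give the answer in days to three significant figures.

Retardation factor R = 1 + ρ_b·K_d/n = 1 + 1.82 × 9.2/0.25 = 67.98.
Sorption retards both mechanisms: v_R = v/R = 0.005075 m/day, D_R = D/R = 0.01008 m²/day.
Peak time from v_R²t² + 2D_R t − x² = 0: t = (√(D_R² + v_R²x²) − D_R)/v_R².
√(D_R² + v_R²x²) = √(0.01008² + 0.005075² × 11.3²) = 0.05823; v_R² = 2.576e-05.
t = (0.05823 − 0.01008)/2.576e-05 = 1870 days.

1870 days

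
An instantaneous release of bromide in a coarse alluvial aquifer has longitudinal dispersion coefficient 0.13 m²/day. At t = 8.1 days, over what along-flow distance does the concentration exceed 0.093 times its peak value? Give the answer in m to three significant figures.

The plume is Gaussian with σ = √(2Dt) = √(2 × 0.13 × 8.1) = 1.451 m.
C/C_peak = exp(−Δx²/(2σ²)) = 0.093 ⇒ Δx = σ·√(−2 ln 0.093) = 1.451 × 2.180 = 3.163 m.
Width = 2Δx = 6.33 m.

6.33 m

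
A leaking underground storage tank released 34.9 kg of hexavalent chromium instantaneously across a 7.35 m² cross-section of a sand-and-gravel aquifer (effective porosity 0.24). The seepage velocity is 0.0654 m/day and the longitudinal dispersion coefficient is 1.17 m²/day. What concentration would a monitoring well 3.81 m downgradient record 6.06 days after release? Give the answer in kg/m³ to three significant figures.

For an instantaneous plane source, C(x,t) = M/(n_e·A·√(4πDt)) · exp(−(x−vt)²/(4Dt)), with n_e·A the pore (flow) area.
Plume center vt = 0.0654 × 6.06 = 0.396324 m, so the well at 3.81 m is 3.413676 m downgradient of the peak.
√(4πDt) = 9.439 m, giving peak height M/(n_e·A·√(4πDt)) = 34.9/(0.24 × 7.35 × 9.439) = 2.096 kg/m³.
(x−vt)²/(4Dt) = (3.413676)²/(4 × 1.17 × 6.06) = 0.4109; exp(−0.4109) = 0.6631.
C = 2.096 × 0.6631 = 1.39 kg/m³.

1.39 kg/m³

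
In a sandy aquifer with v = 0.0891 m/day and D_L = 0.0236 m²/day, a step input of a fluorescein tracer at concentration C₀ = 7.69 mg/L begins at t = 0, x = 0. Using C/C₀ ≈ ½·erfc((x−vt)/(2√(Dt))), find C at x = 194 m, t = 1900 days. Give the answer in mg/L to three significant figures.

For a continuous step input, C/C₀ ≈ ½·erfc((x−vt)/(2√(Dt))).
vt = 0.0891 × 1900 = 169.29 m and 2√(Dt) = 2√(0.0236 × 1900) = 13.39 m.
Argument (x−vt)/(2√(Dt)) = (194 − 169.29)/13.39 = 1.845; ½·erfc(1.845) = 0.004537.
C = 7.69 × 0.004537 = 0.0349 mg/L.

0.0349 mg/L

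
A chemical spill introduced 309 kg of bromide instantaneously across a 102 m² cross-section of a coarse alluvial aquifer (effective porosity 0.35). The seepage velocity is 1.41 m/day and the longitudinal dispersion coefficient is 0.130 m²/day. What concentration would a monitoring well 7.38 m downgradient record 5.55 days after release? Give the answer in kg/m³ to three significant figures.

2.68 kg/m³

For an instantaneous plane source, C(x,t) = M/(n_e·A·√(4πDt)) · exp(−(x−vt)²/(4Dt)), with n_e·A the pore (flow) area.
Plume center vt = 1.41 × 5.55 = 7.8255 m, so the well at 7.38 m is 0.4455 m upgradient of the peak.
√(4πDt) = 3.011 m, giving peak height M/(n_e·A·√(4πDt)) = 309/(0.35 × 102 × 3.011) = 2.875 kg/m³.
(x−vt)²/(4Dt) = (-0.4455)²/(4 × 0.130 × 5.55) = 0.06877; exp(−0.06877) = 0.9335.
C = 2.875 × 0.9335 = 2.68 kg/m³.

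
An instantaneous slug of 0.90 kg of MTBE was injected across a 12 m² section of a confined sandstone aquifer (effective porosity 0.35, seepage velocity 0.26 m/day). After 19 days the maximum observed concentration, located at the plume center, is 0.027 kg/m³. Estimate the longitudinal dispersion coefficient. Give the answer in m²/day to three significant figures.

0.264 m²/day

At the plume center C_max = M/(n_e·A·√(4πDt)), so D = M²/(4πt·(n_e·A·C_max)²).
n_e·A·C_max = 0.35 × 12 × 0.027 = 0.1134 kg/m.
D = 0.90²/(4π × 19 × 0.1134²) = 0.264 m²/day.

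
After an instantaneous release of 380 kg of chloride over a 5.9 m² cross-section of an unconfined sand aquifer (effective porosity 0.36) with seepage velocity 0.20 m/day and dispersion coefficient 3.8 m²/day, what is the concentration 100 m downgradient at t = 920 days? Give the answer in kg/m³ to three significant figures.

0.515 kg/m³

For an instantaneous plane source, C(x,t) = M/(n_e·A·√(4πDt)) · exp(−(x−vt)²/(4Dt)), with n_e·A the pore (flow) area.
Plume center vt = 0.20 × 920 = 184 m, so the well at 100 m is 84 m upgradient of the peak.
√(4πDt) = 209.6 m, giving peak height M/(n_e·A·√(4πDt)) = 380/(0.36 × 5.9 × 209.6) = 0.8536 kg/m³.
(x−vt)²/(4Dt) = (-84)²/(4 × 3.8 × 920) = 0.5046; exp(−0.5046) = 0.6037.
C = 0.8536 × 0.6037 = 0.515 kg/m³.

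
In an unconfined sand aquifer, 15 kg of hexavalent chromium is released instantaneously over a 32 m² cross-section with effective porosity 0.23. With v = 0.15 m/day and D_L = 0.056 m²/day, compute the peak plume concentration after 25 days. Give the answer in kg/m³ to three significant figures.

0.486 kg/m³

The peak of an instantaneous 1D plume sits at x = vt; there the Gaussian factor is 1 and C_max = M/(n_e·A·√(4πDt)), where n_e·A is the pore area the mass is dissolved in.
√(4πDt) = √(4π × 0.056 × 25) = 4.194 m, so C_max = 15/(0.23 × 32 × 4.194) = 0.486 kg/m³.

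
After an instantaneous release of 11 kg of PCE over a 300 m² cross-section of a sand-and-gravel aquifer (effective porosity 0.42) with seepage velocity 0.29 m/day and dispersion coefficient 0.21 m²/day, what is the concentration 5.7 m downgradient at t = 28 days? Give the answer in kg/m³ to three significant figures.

For an instantaneous plane source, C(x,t) = M/(n_e·A·√(4πDt)) · exp(−(x−vt)²/(4Dt)), with n_e·A the pore (flow) area.
Plume center vt = 0.29 × 28 = 8.12 m, so the well at 5.7 m is 2.42 m upgradient of the peak.
√(4πDt) = 8.596 m, giving peak height M/(n_e·A·√(4πDt)) = 11/(0.42 × 300 × 8.596) = 0.01016 kg/m³.
(x−vt)²/(4Dt) = (-2.42)²/(4 × 0.21 × 28) = 0.2490; exp(−0.2490) = 0.7796.
C = 0.01016 × 0.7796 = 0.00792 kg/m³.

0.00792 kg/m³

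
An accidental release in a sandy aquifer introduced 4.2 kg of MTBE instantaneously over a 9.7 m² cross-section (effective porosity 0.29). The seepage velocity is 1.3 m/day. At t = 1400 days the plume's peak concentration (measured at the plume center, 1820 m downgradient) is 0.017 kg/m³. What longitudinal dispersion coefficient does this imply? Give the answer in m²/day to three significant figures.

At the plume center C_max = M/(n_e·A·√(4πDt)), so D = M²/(4πt·(n_e·A·C_max)²).
n_e·A·C_max = 0.29 × 9.7 × 0.017 = 0.04782 kg/m.
D = 4.2²/(4π × 1400 × 0.04782²) = 0.438 m²/day.

0.438 m²/day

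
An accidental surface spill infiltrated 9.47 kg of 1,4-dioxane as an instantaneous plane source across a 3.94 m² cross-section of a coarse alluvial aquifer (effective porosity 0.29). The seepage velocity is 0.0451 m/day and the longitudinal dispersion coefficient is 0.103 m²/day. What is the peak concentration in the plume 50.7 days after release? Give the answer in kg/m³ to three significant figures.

The peak of an instantaneous 1D plume sits at x = vt; there the Gaussian factor is 1 and C_max = M/(n_e·A·√(4πDt)), where n_e·A is the pore area the mass is dissolved in.
√(4πDt) = √(4π × 0.103 × 50.7) = 8.101 m, so C_max = 9.47/(0.29 × 3.94 × 8.101) = 1.02 kg/m³.

1.02 kg/m³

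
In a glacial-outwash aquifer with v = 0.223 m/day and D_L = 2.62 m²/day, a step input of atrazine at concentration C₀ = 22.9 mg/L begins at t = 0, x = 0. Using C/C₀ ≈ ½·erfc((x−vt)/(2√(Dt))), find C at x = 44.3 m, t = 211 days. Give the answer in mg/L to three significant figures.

12.2 mg/L

For a continuous step input, C/C₀ ≈ ½·erfc((x−vt)/(2√(Dt))).
vt = 0.223 × 211 = 47.053 m and 2√(Dt) = 2√(2.62 × 211) = 47.02 m.
Argument (x−vt)/(2√(Dt)) = (44.3 − 47.053)/47.02 = -0.05855; ½·erfc(-0.05855) = 0.5330.
C = 22.9 × 0.5330 = 12.2 mg/L.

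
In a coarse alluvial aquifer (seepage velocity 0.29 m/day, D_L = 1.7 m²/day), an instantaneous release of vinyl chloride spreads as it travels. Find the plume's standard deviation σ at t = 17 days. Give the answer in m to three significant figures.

7.60 m

Dispersive spreading gives a Gaussian with σ² = 2Dt; advection only shifts the center.
σ = √(2 × 1.7 × 17) = 7.60 m.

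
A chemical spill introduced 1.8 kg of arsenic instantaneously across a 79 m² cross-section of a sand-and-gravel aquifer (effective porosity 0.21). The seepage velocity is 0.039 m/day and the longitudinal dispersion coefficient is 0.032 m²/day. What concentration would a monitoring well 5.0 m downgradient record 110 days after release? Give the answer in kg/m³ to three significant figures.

0.0157 kg/m³

For an instantaneous plane source, C(x,t) = M/(n_e·A·√(4πDt)) · exp(−(x−vt)²/(4Dt)), with n_e·A the pore (flow) area.
Plume center vt = 0.039 × 110 = 4.29 m, so the well at 5.0 m is 0.71 m downgradient of the peak.
√(4πDt) = 6.651 m, giving peak height M/(n_e·A·√(4πDt)) = 1.8/(0.21 × 79 × 6.651) = 0.01631 kg/m³.
(x−vt)²/(4Dt) = (0.71)²/(4 × 0.032 × 110) = 0.03580; exp(−0.03580) = 0.9648.
C = 0.01631 × 0.9648 = 0.0157 kg/m³.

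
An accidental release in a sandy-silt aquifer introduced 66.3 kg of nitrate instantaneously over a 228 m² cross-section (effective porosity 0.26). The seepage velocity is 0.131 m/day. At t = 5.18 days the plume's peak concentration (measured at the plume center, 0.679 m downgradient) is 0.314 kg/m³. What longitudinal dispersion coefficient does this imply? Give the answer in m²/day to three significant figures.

0.195 m²/day

At the plume center C_max = M/(n_e·A·√(4πDt)), so D = M²/(4πt·(n_e·A·C_max)²).
n_e·A·C_max = 0.26 × 228 × 0.314 = 18.61 kg/m.
D = 66.3²/(4π × 5.18 × 18.61²) = 0.195 m²/day.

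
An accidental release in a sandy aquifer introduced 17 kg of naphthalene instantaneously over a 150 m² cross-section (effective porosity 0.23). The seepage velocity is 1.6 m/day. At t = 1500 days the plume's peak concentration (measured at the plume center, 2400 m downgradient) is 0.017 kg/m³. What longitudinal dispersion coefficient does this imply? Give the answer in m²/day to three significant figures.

At the plume center C_max = M/(n_e·A·√(4πDt)), so D = M²/(4πt·(n_e·A·C_max)²).
n_e·A·C_max = 0.23 × 150 × 0.017 = 0.5865 kg/m.
D = 17²/(4π × 1500 × 0.5865²) = 0.0446 m²/day.

0.0446 m²/day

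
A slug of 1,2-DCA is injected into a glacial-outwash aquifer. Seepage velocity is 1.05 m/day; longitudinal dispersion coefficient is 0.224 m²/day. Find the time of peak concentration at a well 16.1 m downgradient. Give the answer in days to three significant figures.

For the 1D instantaneous-source solution, setting ∂C/∂t = 0 at fixed x gives v²t² + 2Dt − x² = 0, so t = (√(D² + v²x²) − D)/v².
√(D² + v²x²) = √(0.224² + 1.05² × 16.1²) = 16.91; v² = 1.1025.
t = (16.91 − 0.224)/1.1025 = 15.1 days (vs. the pure-advection estimate x/v = 15.3 d).

15.1 days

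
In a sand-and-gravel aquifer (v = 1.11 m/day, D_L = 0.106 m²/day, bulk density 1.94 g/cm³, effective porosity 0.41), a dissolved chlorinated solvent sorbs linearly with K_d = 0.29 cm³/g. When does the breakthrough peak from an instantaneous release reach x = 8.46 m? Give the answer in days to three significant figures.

17.9 days

Retardation factor R = 1 + ρ_b·K_d/n = 1 + 1.94 × 0.29/0.41 = 2.372.
Sorption retards both mechanisms: v_R = v/R = 0.4680 m/day, D_R = D/R = 0.04469 m²/day.
Peak time from v_R²t² + 2D_R t − x² = 0: t = (√(D_R² + v_R²x²) − D_R)/v_R².
√(D_R² + v_R²x²) = √(0.04469² + 0.4680² × 8.46²) = 3.960; v_R² = 0.2190.
t = (3.960 − 0.04469)/0.2190 = 17.9 days.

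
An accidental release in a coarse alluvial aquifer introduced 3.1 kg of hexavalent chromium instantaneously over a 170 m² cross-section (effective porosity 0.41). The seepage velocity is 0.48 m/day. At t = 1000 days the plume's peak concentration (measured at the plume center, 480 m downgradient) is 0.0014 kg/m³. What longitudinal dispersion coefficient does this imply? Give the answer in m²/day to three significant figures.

At the plume center C_max = M/(n_e·A·√(4πDt)), so D = M²/(4πt·(n_e·A·C_max)²).
n_e·A·C_max = 0.41 × 170 × 0.0014 = 0.09758 kg/m.
D = 3.1²/(4π × 1000 × 0.09758²) = 0.0803 m²/day.

0.0803 m²/day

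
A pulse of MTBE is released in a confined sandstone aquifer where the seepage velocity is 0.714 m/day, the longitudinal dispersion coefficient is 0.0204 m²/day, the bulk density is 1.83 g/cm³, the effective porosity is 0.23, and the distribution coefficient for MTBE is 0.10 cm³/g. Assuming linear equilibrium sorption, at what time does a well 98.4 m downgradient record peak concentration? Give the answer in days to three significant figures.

247 days

Retardation factor R = 1 + ρ_b·K_d/n = 1 + 1.83 × 0.10/0.23 = 1.796.
Sorption retards both mechanisms: v_R = v/R = 0.3976 m/day, D_R = D/R = 0.01136 m²/day.
Peak time from v_R²t² + 2D_R t − x² = 0: t = (√(D_R² + v_R²x²) − D_R)/v_R².
√(D_R² + v_R²x²) = √(0.01136² + 0.3976² × 98.4²) = 39.12; v_R² = 0.1581.
t = (39.12 − 0.01136)/0.1581 = 247 days.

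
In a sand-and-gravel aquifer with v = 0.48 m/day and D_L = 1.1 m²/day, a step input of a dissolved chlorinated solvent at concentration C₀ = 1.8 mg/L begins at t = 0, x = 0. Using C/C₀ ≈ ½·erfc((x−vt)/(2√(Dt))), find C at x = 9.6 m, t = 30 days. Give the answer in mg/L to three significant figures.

For a continuous step input, C/C₀ ≈ ½·erfc((x−vt)/(2√(Dt))).
vt = 0.48 × 30 = 14.4 m and 2√(Dt) = 2√(1.1 × 30) = 11.49 m.
Argument (x−vt)/(2√(Dt)) = (9.6 − 14.4)/11.49 = -0.4178; ½·erfc(-0.4178) = 0.7227.
C = 1.8 × 0.7227 = 1.30 mg/L.

1.30 mg/L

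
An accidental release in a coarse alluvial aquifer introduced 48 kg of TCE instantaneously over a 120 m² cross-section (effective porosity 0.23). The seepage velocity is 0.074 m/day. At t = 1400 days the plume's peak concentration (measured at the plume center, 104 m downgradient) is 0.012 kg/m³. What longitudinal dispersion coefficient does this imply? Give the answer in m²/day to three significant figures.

1.19 m²/day

At the plume center C_max = M/(n_e·A·√(4πDt)), so D = M²/(4πt·(n_e·A·C_max)²).
n_e·A·C_max = 0.23 × 120 × 0.012 = 0.3312 kg/m.
D = 48²/(4π × 1400 × 0.3312²) = 1.19 m²/day.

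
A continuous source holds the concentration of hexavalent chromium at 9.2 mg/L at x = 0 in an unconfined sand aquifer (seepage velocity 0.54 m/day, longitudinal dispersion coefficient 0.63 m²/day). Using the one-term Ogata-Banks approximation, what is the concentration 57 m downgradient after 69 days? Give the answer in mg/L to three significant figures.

For a continuous step input, C/C₀ ≈ ½·erfc((x−vt)/(2√(Dt))).
vt = 0.54 × 69 = 37.26 m and 2√(Dt) = 2√(0.63 × 69) = 13.19 m.
Argument (x−vt)/(2√(Dt)) = (57 − 37.26)/13.19 = 1.497; ½·erfc(1.497) = 0.01713.
C = 9.2 × 0.01713 = 0.158 mg/L.

0.158 mg/L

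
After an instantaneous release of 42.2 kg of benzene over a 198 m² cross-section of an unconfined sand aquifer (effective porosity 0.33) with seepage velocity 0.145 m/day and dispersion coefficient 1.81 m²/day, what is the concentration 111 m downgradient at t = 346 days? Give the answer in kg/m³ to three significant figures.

For an instantaneous plane source, C(x,t) = M/(n_e·A·√(4πDt)) · exp(−(x−vt)²/(4Dt)), with n_e·A the pore (flow) area.
Plume center vt = 0.145 × 346 = 50.17 m, so the well at 111 m is 60.83 m downgradient of the peak.
√(4πDt) = 88.71 m, giving peak height M/(n_e·A·√(4πDt)) = 42.2/(0.33 × 198 × 88.71) = 0.007280 kg/m³.
(x−vt)²/(4Dt) = (60.83)²/(4 × 1.81 × 346) = 1.477; exp(−1.477) = 0.2283.
C = 0.007280 × 0.2283 = 0.00166 kg/m³.

0.00166 kg/m³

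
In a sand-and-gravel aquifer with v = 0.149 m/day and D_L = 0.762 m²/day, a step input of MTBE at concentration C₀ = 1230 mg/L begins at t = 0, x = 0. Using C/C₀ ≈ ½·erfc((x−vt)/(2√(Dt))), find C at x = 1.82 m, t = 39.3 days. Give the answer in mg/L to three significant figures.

For a continuous step input, C/C₀ ≈ ½·erfc((x−vt)/(2√(Dt))).
vt = 0.149 × 39.3 = 5.8557 m and 2√(Dt) = 2√(0.762 × 39.3) = 10.94 m.
Argument (x−vt)/(2√(Dt)) = (1.82 − 5.8557)/10.94 = -0.3689; ½·erfc(-0.3689) = 0.6991.
C = 1230 × 0.6991 = 860 mg/L.

860 mg/L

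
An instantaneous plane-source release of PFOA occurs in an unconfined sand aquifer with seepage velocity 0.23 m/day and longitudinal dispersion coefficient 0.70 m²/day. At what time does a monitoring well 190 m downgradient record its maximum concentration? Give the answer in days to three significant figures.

813 days

For the 1D instantaneous-source solution, setting ∂C/∂t = 0 at fixed x gives v²t² + 2Dt − x² = 0, so t = (√(D² + v²x²) − D)/v².
√(D² + v²x²) = √(0.70² + 0.23² × 190²) = 43.71; v² = 0.0529.
t = (43.71 − 0.70)/0.0529 = 813 days (vs. the pure-advection estimate x/v = 826 d).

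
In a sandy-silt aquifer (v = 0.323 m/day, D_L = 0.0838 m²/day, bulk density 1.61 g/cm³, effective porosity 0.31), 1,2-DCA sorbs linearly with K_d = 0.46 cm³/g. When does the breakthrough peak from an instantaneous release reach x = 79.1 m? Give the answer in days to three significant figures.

Retardation factor R = 1 + ρ_b·K_d/n = 1 + 1.61 × 0.46/0.31 = 3.389.
Sorption retards both mechanisms: v_R = v/R = 0.09531 m/day, D_R = D/R = 0.02473 m²/day.
Peak time from v_R²t² + 2D_R t − x² = 0: t = (√(D_R² + v_R²x²) − D_R)/v_R².
√(D_R² + v_R²x²) = √(0.02473² + 0.09531² × 79.1²) = 7.539; v_R² = 0.009084.
t = (7.539 − 0.02473)/0.009084 = 827 days.

827 days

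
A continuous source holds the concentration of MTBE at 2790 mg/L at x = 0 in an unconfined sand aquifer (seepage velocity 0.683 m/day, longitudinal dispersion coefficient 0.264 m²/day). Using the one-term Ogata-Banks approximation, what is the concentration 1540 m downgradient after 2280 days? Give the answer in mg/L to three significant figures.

1930 mg/L

For a continuous step input, C/C₀ ≈ ½·erfc((x−vt)/(2√(Dt))).
vt = 0.683 × 2280 = 1557.24 m and 2√(Dt) = 2√(0.264 × 2280) = 49.07 m.
Argument (x−vt)/(2√(Dt)) = (1540 − 1557.24)/49.07 = -0.3513; ½·erfc(-0.3513) = 0.6903.
C = 2790 × 0.6903 = 1930 mg/L.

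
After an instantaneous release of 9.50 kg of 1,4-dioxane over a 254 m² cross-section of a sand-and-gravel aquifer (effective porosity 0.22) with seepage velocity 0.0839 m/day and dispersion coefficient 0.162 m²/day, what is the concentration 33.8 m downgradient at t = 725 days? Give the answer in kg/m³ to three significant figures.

For an instantaneous plane source, C(x,t) = M/(n_e·A·√(4πDt)) · exp(−(x−vt)²/(4Dt)), with n_e·A the pore (flow) area.
Plume center vt = 0.0839 × 725 = 60.8275 m, so the well at 33.8 m is 27.0275 m upgradient of the peak.
√(4πDt) = 38.42 m, giving peak height M/(n_e·A·√(4πDt)) = 9.50/(0.22 × 254 × 38.42) = 0.004425 kg/m³.
(x−vt)²/(4Dt) = (-27.0275)²/(4 × 0.162 × 725) = 1.555; exp(−1.555) = 0.2112.
C = 0.004425 × 0.2112 = 0.000935 kg/m³.

0.000935 kg/m³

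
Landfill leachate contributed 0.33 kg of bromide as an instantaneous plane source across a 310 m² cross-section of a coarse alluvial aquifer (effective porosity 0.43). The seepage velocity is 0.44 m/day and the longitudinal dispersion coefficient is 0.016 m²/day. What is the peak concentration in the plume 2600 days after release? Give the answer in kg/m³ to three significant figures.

The peak of an instantaneous 1D plume sits at x = vt; there the Gaussian factor is 1 and C_max = M/(n_e·A·√(4πDt)), where n_e·A is the pore area the mass is dissolved in.
√(4πDt) = √(4π × 0.016 × 2600) = 22.86 m, so C_max = 0.33/(0.43 × 310 × 22.86) = 0.000108 kg/m³.

0.000108 kg/m³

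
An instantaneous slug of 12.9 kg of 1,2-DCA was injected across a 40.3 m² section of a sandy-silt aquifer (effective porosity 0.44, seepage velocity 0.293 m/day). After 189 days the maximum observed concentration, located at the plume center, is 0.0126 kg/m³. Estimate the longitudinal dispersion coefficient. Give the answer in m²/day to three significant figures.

1.40 m²/day

At the plume center C_max = M/(n_e·A·√(4πDt)), so D = M²/(4πt·(n_e·A·C_max)²).
n_e·A·C_max = 0.44 × 40.3 × 0.0126 = 0.2234 kg/m.
D = 12.9²/(4π × 189 × 0.2234²) = 1.40 m²/day.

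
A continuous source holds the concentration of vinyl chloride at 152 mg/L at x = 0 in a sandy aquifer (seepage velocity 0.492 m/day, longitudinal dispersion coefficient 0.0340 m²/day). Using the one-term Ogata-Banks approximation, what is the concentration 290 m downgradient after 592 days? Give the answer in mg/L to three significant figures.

88.0 mg/L

For a continuous step input, C/C₀ ≈ ½·erfc((x−vt)/(2√(Dt))).
vt = 0.492 × 592 = 291.264 m and 2√(Dt) = 2√(0.0340 × 592) = 8.973 m.
Argument (x−vt)/(2√(Dt)) = (290 − 291.264)/8.973 = -0.1409; ½·erfc(-0.1409) = 0.5790.
C = 152 × 0.5790 = 88.0 mg/L.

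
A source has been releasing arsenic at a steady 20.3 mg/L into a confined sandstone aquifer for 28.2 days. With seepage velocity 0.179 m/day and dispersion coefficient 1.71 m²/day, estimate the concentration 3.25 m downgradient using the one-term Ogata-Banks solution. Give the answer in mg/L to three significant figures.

For a continuous step input, C/C₀ ≈ ½·erfc((x−vt)/(2√(Dt))).
vt = 0.179 × 28.2 = 5.0478 m and 2√(Dt) = 2√(1.71 × 28.2) = 13.89 m.
Argument (x−vt)/(2√(Dt)) = (3.25 − 5.0478)/13.89 = -0.1294; ½·erfc(-0.1294) = 0.5726.
C = 20.3 × 0.5726 = 11.6 mg/L.

11.6 mg/L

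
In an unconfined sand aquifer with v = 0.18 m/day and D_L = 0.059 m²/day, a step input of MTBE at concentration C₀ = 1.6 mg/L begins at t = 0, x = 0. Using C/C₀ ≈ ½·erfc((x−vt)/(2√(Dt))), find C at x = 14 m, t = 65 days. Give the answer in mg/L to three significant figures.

0.325 mg/L

For a continuous step input, C/C₀ ≈ ½·erfc((x−vt)/(2√(Dt))).
vt = 0.18 × 65 = 11.7 m and 2√(Dt) = 2√(0.059 × 65) = 3.917 m.
Argument (x−vt)/(2√(Dt)) = (14 − 11.7)/3.917 = 0.5872; ½·erfc(0.5872) = 0.2031.
C = 1.6 × 0.2031 = 0.325 mg/L.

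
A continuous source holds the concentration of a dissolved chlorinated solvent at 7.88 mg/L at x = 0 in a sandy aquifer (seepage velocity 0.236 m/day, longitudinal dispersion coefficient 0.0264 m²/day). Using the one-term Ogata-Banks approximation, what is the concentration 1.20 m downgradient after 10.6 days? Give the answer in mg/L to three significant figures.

7.56 mg/L

For a continuous step input, C/C₀ ≈ ½·erfc((x−vt)/(2√(Dt))).
vt = 0.236 × 10.6 = 2.5016 m and 2√(Dt) = 2√(0.0264 × 10.6) = 1.058 m.
Argument (x−vt)/(2√(Dt)) = (1.20 − 2.5016)/1.058 = -1.230; ½·erfc(-1.230) = 0.9590.
C = 7.88 × 0.9590 = 7.56 mg/L.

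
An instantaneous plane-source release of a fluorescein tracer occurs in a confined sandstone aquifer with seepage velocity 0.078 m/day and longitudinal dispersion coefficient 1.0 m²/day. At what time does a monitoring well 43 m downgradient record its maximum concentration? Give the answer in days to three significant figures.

411 days

For the 1D instantaneous-source solution, setting ∂C/∂t = 0 at fixed x gives v²t² + 2Dt − x² = 0, so t = (√(D² + v²x²) − D)/v².
√(D² + v²x²) = √(1.0² + 0.078² × 43²) = 3.500; v² = 0.006084.
t = (3.500 − 1.0)/0.006084 = 411 days (vs. the pure-advection estimate x/v = 551 d).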